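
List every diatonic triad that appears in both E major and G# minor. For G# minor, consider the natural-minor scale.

E, G#m, B, C#m

Triads in E major: E (I), F#m (ii), G#m (iii), A (IV), B (V), C#m (vi), D#dim (vii°).
Triads in G# minor (natural minor): G#m (i), A#dim (ii°), B (III), C#m (iv), D#m (v), E (VI), F# (VII).
Shared triads with their functions: E (I in E major, VI in G# minor); G#m (iii in E major, i in G# minor); B (V in E major, III in G# minor); C#m (vi in E major, iv in G# minor).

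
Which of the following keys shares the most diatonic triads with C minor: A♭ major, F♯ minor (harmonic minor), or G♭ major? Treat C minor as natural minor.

A♭ major

Triads of C minor (natural minor): C minor (i), D diminished (ii°), E♭ major (III), F minor (iv), G minor (v), A♭ major (VI), B♭ major (VII).
A♭ major shares 4: Cm, E♭, Fm, A♭.
F♯ minor (harmonic minor) shares 0: none.
G♭ major shares 0: none.
The most common triads (4) are shared with A♭ major.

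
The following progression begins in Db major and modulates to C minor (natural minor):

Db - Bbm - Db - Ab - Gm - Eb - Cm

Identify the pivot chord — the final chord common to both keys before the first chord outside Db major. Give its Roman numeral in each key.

Ab — V in Db major, VI in C minor

Chords diatonic to Db major: Db, Ebm, Fm, Gb, Ab, Bbm, Cdim.
Reading the progression, the first chord not in that set is Gm, so the modulation leaves Db major there.
The chord immediately before Gm is Ab, which is diatonic to both keys: V in Db major and VI in C minor.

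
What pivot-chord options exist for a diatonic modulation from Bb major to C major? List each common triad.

Triads in Bb major: Bb major (I), C minor (ii), D minor (iii), Eb major (IV), F major (V), G minor (vi), A diminished (vii°).
Triads in C major: C major (I), D minor (ii), E minor (iii), F major (IV), G major (V), A minor (vi), B diminished (vii°).
Shared triads with their functions: D minor (iii in Bb major, ii in C major); F major (V in Bb major, IV in C major).

Dm, F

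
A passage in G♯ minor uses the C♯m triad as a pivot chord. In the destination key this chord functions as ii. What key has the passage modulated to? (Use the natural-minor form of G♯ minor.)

B major

The numeral ii denotes a minor triad on scale degree 2. With C♯ on degree 2, the tonic of the new key is B.
Degree 2 carries a minor triad in major keys, so the destination is B major.
Check: the diatonic triads of B major are B (I), C♯m (ii), D♯m (iii), E (IV), F♯ (V), G♯m (vi), A♯dim (vii°) — C♯m is indeed ii.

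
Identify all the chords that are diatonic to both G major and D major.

Triads in G major: G (I), Am (ii), Bm (iii), C (IV), D (V), Em (vi), F#dim (vii°).
Triads in D major: D (I), Em (ii), F#m (iii), G (IV), A (V), Bm (vi), C#dim (vii°).
Shared triads with their functions: G (I in G major, IV in D major); Bm (iii in G major, vi in D major); D (V in G major, I in D major); Em (vi in G major, ii in D major).

G, Bm, D, Em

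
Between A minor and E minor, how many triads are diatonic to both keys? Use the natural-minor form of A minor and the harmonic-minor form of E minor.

Diatonic triads of A minor (natural minor): Am (i), Bdim (ii°), C (III), Dm (iv), Em (v), F (VI), G (VII).
Diatonic triads of E minor (harmonic minor): Em (i), F#dim (ii°), Gaug (III+), Am (iv), B (V), C (VI), D#dim (vii°).
Matching root and quality in both lists: Am, C, Em.
That gives 3 common triads.

3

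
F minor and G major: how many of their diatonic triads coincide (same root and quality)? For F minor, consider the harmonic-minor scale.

Diatonic triads of F minor (harmonic minor): F minor (i), G diminished (ii°), A♭ augmented (III+), B♭ minor (iv), C major (V), D♭ major (VI), E diminished (vii°).
Diatonic triads of G major: G major (I), A minor (ii), B minor (iii), C major (IV), D major (V), E minor (vi), F♯ diminished (vii°).
Matching root and quality in both lists: C major.
That gives 1 common triad.

1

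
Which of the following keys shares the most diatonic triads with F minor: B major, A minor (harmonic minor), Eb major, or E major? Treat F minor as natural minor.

Eb major

Triads of F minor (natural minor): F minor (i), G diminished (ii°), Ab major (III), Bb minor (iv), C minor (v), Db major (VI), Eb major (VII).
B major shares 0: none.
A minor (harmonic minor) shares 0: none.
Eb major shares 4: Fm, Ab, Cm, Eb.
E major shares 0: none.
The most common triads (4) are shared with Eb major.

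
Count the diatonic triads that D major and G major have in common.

4

Diatonic triads of D major: D major (I), E minor (ii), F# minor (iii), G major (IV), A major (V), B minor (vi), C# diminished (vii°).
Diatonic triads of G major: G major (I), A minor (ii), B minor (iii), C major (IV), D major (V), E minor (vi), F# diminished (vii°).
Matching root and quality in both lists: D major, E minor, G major, B minor.
That gives 4 common triads.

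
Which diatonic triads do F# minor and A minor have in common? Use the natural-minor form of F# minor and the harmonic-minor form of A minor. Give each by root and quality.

G#dim, E

Triads in F# minor (natural minor): F#m (i), G#dim (ii°), A (III), Bm (iv), C#m (v), D (VI), E (VII).
Triads in A minor (harmonic minor): Am (i), Bdim (ii°), Caug (III+), Dm (iv), E (V), F (VI), G#dim (vii°).
Shared triads with their functions: G#dim (ii° in F# minor, vii° in A minor); E (VII in F# minor, V in A minor).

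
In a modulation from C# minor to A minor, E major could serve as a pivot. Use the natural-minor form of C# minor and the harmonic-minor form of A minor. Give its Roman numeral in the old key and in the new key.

The scale of C# minor (natural minor) is C# D# E F# G# A B; E is degree 3, and the triad built there (E-G#-B) is major, so it is III.
The scale of A minor (harmonic minor) is A B C D E F G#; E is degree 5, and the triad built there (E-G#-B) is major, so it is V.

III in C# minor; V in A minor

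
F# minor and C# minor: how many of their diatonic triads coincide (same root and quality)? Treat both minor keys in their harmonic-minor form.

Diatonic triads of F# minor (harmonic minor): F# minor (i), G# diminished (ii°), A augmented (III+), B minor (iv), C# major (V), D major (VI), E# diminished (vii°).
Diatonic triads of C# minor (harmonic minor): C# minor (i), D# diminished (ii°), E augmented (III+), F# minor (iv), G# major (V), A major (VI), B# diminished (vii°).
Matching root and quality in both lists: F# minor.
That gives 1 common triad.

1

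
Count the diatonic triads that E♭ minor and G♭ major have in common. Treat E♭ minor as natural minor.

Diatonic triads of E♭ minor (natural minor): E♭m (i), Fdim (ii°), G♭ (III), A♭m (iv), B♭m (v), C♭ (VI), D♭ (VII).
Diatonic triads of G♭ major: G♭ (I), A♭m (ii), B♭m (iii), C♭ (IV), D♭ (V), E♭m (vi), Fdim (vii°).
Matching root and quality in both lists: E♭m, Fdim, G♭, A♭m, B♭m, C♭, D♭.
That gives 7 common triads.

7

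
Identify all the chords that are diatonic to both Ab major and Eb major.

Ab, Cm, Eb, Fm

Triads in Ab major: Ab (I), Bbm (ii), Cm (iii), Db (IV), Eb (V), Fm (vi), Gdim (vii°).
Triads in Eb major: Eb (I), Fm (ii), Gm (iii), Ab (IV), Bb (V), Cm (vi), Ddim (vii°).
Shared triads with their functions: Ab (I in Ab major, IV in Eb major); Cm (iii in Ab major, vi in Eb major); Eb (V in Ab major, I in Eb major); Fm (vi in Ab major, ii in Eb major).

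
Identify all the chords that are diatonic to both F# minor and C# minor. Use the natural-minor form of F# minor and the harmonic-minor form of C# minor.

F#m, A, C#m

Triads in F# minor (natural minor): F# minor (i), G# diminished (ii°), A major (III), B minor (iv), C# minor (v), D major (VI), E major (VII).
Triads in C# minor (harmonic minor): C# minor (i), D# diminished (ii°), E augmented (III+), F# minor (iv), G# major (V), A major (VI), B# diminished (vii°).
Shared triads with their functions: F# minor (i in F# minor, iv in C# minor); A major (III in F# minor, VI in C# minor); C# minor (v in F# minor, i in C# minor).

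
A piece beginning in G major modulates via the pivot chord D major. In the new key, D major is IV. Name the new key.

A major

The numeral IV denotes a major triad on scale degree 4. With D on degree 4, the tonic of the new key is A.
Degree 4 carries a major triad in major keys, so the destination is A major.
Check: the diatonic triads of A major are A (I), Bm (ii), C♯m (iii), D (IV), E (V), F♯m (vi), G♯dim (vii°) — D major is indeed IV.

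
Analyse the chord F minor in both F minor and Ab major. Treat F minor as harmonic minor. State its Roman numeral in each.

i in F minor; vi in Ab major

The scale of F minor (harmonic minor) is F G Ab Bb C Db E; F is degree 1, and the triad built there (F-Ab-C) is minor, so it is i.
The scale of Ab major is Ab Bb C Db Eb F G; F is degree 6, and the triad built there (F-Ab-C) is minor, so it is vi.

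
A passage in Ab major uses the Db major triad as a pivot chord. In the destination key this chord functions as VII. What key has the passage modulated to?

Eb minor

The numeral VII denotes a major triad on scale degree 7. With Db on degree 7, the tonic of the new key is Eb.
Degree 7 carries a major triad in natural-minor keys, so the destination is Eb minor.
Check: the diatonic triads of Eb minor (natural minor) are Ebm (i), Fdim (ii°), Gb (III), Abm (iv), Bbm (v), Cb (VI), Db (VII) — Db major is indeed VII.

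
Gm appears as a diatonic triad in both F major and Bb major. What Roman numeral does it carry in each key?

ii in F major; vi in Bb major

The scale of F major is F G A Bb C D E; G is degree 2, and the triad built there (G-Bb-D) is minor, so it is ii.
The scale of Bb major is Bb C D Eb F G A; G is degree 6, and the triad built there (G-Bb-D) is minor, so it is vi.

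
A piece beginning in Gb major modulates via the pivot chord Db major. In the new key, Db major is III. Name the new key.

The numeral III denotes a major triad on scale degree 3. With Db on degree 3, the tonic of the new key is Bb.
Degree 3 carries a major triad in natural-minor keys, so the destination is Bb minor.
Check: the diatonic triads of Bb minor (natural minor) are Bbm (i), Cdim (ii°), Db (III), Ebm (iv), Fm (v), Gb (VI), Ab (VII) — Db major is indeed III.

Bb minor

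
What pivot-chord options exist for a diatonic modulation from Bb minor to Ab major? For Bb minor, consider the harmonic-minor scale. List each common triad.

Bbm

Triads in Bb minor (harmonic minor): Bbm (i), Cdim (ii°), Dbaug (III+), Ebm (iv), F (V), Gb (VI), Adim (vii°).
Triads in Ab major: Ab (I), Bbm (ii), Cm (iii), Db (IV), Eb (V), Fm (vi), Gdim (vii°).
Shared triads with their functions: Bbm (i in Bb minor, ii in Ab major).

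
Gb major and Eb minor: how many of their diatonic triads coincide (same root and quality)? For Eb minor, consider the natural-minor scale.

7

Diatonic triads of Gb major: Gb (I), Abm (ii), Bbm (iii), Cb (IV), Db (V), Ebm (vi), Fdim (vii°).
Diatonic triads of Eb minor (natural minor): Ebm (i), Fdim (ii°), Gb (III), Abm (iv), Bbm (v), Cb (VI), Db (VII).
Matching root and quality in both lists: Gb, Abm, Bbm, Cb, Db, Ebm, Fdim.
That gives 7 common triads.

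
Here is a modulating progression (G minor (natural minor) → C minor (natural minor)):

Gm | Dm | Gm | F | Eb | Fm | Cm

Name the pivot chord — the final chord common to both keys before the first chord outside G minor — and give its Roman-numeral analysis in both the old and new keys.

Chords diatonic to G minor: Gm, Adim, Bb, Cm, Dm, Eb, F.
Reading the progression, the first chord not in that set is Fm, so the modulation leaves G minor there.
The chord immediately before Fm is Eb, which is diatonic to both keys: VI in G minor and III in C minor.

Eb — VI in G minor, III in C minor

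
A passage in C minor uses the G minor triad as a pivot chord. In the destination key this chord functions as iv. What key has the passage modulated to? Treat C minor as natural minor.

D minor

The numeral iv denotes a minor triad on scale degree 4. With G on degree 4, the tonic of the new key is D.
Degree 4 carries a minor triad in minor keys, so the destination is D minor.
Check: the diatonic triads of D minor (natural minor) are Dm (i), Edim (ii°), F (III), Gm (iv), Am (v), Bb (VI), C (VII) — G minor is indeed iv.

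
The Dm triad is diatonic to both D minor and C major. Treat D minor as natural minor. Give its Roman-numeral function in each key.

The scale of D minor (natural minor) is D E F G A Bb C; D is degree 1, and the triad built there (D-F-A) is minor, so it is i.
The scale of C major is C D E F G A B; D is degree 2, and the triad built there (D-F-A) is minor, so it is ii.

i in D minor; ii in C major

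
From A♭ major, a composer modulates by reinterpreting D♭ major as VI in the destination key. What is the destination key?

F minor

The numeral VI denotes a major triad on scale degree 6. With D♭ on degree 6, the tonic of the new key is F.
Degree 6 carries a major triad in minor keys, so the destination is F minor.
Check: the diatonic triads of F minor (natural minor) are Fm (i), Gdim (ii°), A♭ (III), B♭m (iv), Cm (v), D♭ (VI), E♭ (VII) — D♭ major is indeed VI.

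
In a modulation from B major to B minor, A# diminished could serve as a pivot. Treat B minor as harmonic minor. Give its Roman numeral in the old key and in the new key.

The scale of B major is B C# D# E F# G# A#; A# is degree 7, and the triad built there (A#-C#-E) is diminished, so it is vii°.
The scale of B minor (harmonic minor) is B C# D E F# G A#; A# is degree 7, and the triad built there (A#-C#-E) is diminished, so it is vii°.

vii° in B major; vii° in B minor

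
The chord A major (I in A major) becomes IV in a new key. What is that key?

E major

The numeral IV denotes a major triad on scale degree 4. With A on degree 4, the tonic of the new key is E.
Degree 4 carries a major triad in major keys, so the destination is E major.
Check: the diatonic triads of E major are E (I), F#m (ii), G#m (iii), A (IV), B (V), C#m (vi), D#dim (vii°) — A major is indeed IV.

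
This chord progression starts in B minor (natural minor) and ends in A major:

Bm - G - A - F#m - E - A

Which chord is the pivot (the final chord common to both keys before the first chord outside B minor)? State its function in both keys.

F#m — v in B minor, vi in A major

Chords diatonic to B minor: Bm, C#dim, D, Em, F#m, G, A.
Reading the progression, the first chord not in that set is E, so the modulation leaves B minor there.
The chord immediately before E is F#m, which is diatonic to both keys: v in B minor and vi in A major.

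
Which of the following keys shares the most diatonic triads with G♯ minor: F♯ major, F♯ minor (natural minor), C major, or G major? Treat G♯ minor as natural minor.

F♯ major

Triads of G♯ minor (natural minor): G♯ minor (i), A♯ diminished (ii°), B major (III), C♯ minor (iv), D♯ minor (v), E major (VI), F♯ major (VII).
F♯ major shares 4: G♯m, B, D♯m, F♯.
F♯ minor (natural minor) shares 2: C♯m, E.
C major shares 0: none.
G major shares 0: none.
The most common triads (4) are shared with F♯ major.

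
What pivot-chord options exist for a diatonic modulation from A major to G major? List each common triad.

Triads in A major: A major (I), B minor (ii), C# minor (iii), D major (IV), E major (V), F# minor (vi), G# diminished (vii°).
Triads in G major: G major (I), A minor (ii), B minor (iii), C major (IV), D major (V), E minor (vi), F# diminished (vii°).
Shared triads with their functions: B minor (ii in A major, iii in G major); D major (IV in A major, V in G major).

Bm, D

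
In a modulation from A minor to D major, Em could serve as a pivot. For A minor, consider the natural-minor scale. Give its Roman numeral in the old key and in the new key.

The scale of A minor (natural minor) is A B C D E F G; E is degree 5, and the triad built there (E-G-B) is minor, so it is v.
The scale of D major is D E F# G A B C#; E is degree 2, and the triad built there (E-G-B) is minor, so it is ii.

v in A minor; ii in D major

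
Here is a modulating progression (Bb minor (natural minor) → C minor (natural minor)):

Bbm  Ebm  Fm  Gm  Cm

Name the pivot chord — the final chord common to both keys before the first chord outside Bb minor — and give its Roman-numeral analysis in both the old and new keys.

Fm — v in Bb minor, iv in C minor

Chords diatonic to Bb minor: Bbm, Cdim, Db, Ebm, Fm, Gb, Ab.
Reading the progression, the first chord not in that set is Gm, so the modulation leaves Bb minor there.
The chord immediately before Gm is Fm, which is diatonic to both keys: v in Bb minor and iv in C minor.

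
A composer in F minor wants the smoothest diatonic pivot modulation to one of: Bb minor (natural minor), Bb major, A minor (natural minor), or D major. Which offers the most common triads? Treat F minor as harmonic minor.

Bb minor

Triads of F minor (harmonic minor): F minor (i), G diminished (ii°), Ab augmented (III+), Bb minor (iv), C major (V), Db major (VI), E diminished (vii°).
Bb minor (natural minor) shares 3: Fm, Bbm, Db.
Bb major shares 0: none.
A minor (natural minor) shares 1: C.
D major shares 0: none.
The most common triads (3) are shared with Bb minor.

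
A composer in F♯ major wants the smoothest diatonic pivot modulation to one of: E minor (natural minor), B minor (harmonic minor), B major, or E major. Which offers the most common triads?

Triads of F♯ major: F♯ major (I), G♯ minor (ii), A♯ minor (iii), B major (IV), C♯ major (V), D♯ minor (vi), E♯ diminished (vii°).
E minor (natural minor) shares 0: none.
B minor (harmonic minor) shares 1: F♯.
B major shares 4: F♯, G♯m, B, D♯m.
E major shares 2: G♯m, B.
The most common triads (4) are shared with B major.

B major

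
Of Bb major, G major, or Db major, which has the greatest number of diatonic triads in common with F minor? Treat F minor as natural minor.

Triads of F minor (natural minor): F minor (i), G diminished (ii°), Ab major (III), Bb minor (iv), C minor (v), Db major (VI), Eb major (VII).
Bb major shares 2: Cm, Eb.
G major shares 0: none.
Db major shares 4: Fm, Ab, Bbm, Db.
The most common triads (4) are shared with Db major.

Db major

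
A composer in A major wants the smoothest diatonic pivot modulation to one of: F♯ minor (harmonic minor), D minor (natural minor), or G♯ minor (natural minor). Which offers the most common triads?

F♯ minor

Triads of A major: A major (I), B minor (ii), C♯ minor (iii), D major (IV), E major (V), F♯ minor (vi), G♯ diminished (vii°).
F♯ minor (harmonic minor) shares 4: Bm, D, F♯m, G♯dim.
D minor (natural minor) shares 0: none.
G♯ minor (natural minor) shares 2: C♯m, E.
The most common triads (4) are shared with F♯ minor.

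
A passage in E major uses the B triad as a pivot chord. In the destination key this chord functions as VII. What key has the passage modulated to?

C♯ minor

The numeral VII denotes a major triad on scale degree 7. With B on degree 7, the tonic of the new key is C♯.
Degree 7 carries a major triad in natural-minor keys, so the destination is C♯ minor.
Check: the diatonic triads of C♯ minor (natural minor) are C♯m (i), D♯dim (ii°), E (III), F♯m (iv), G♯m (v), A (VI), B (VII) — B is indeed VII.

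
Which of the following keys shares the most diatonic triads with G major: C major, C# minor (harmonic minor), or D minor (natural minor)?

C major

Triads of G major: G major (I), A minor (ii), B minor (iii), C major (IV), D major (V), E minor (vi), F# diminished (vii°).
C major shares 4: G, Am, C, Em.
C# minor (harmonic minor) shares 0: none.
D minor (natural minor) shares 2: Am, C.
The most common triads (4) are shared with C major.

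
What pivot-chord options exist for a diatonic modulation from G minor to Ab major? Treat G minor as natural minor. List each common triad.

Triads in G minor (natural minor): G minor (i), A diminished (ii°), Bb major (III), C minor (iv), D minor (v), Eb major (VI), F major (VII).
Triads in Ab major: Ab major (I), Bb minor (ii), C minor (iii), Db major (IV), Eb major (V), F minor (vi), G diminished (vii°).
Shared triads with their functions: C minor (iv in G minor, iii in Ab major); Eb major (VI in G minor, V in Ab major).

Cm, Eb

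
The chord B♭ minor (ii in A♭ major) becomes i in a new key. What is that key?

The numeral i denotes a minor triad on scale degree 1. With B♭ on degree 1, the tonic of the new key is B♭.
Degree 1 carries a minor triad in minor keys, so the destination is B♭ minor.
Check: the diatonic triads of B♭ minor (natural minor) are B♭m (i), Cdim (ii°), D♭ (III), E♭m (iv), Fm (v), G♭ (VI), A♭ (VII) — B♭ minor is indeed i.

B♭ minor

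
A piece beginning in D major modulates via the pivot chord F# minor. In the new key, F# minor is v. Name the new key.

B minor

The numeral v denotes a minor triad on scale degree 5. With F# on degree 5, the tonic of the new key is B.
Degree 5 carries a minor triad in natural-minor keys, so the destination is B minor.
Check: the diatonic triads of B minor (natural minor) are Bm (i), C#dim (ii°), D (III), Em (iv), F#m (v), G (VI), A (VII) — F# minor is indeed v.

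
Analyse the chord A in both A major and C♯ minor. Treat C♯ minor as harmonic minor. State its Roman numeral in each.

The scale of A major is A B C♯ D E F♯ G♯; A is degree 1, and the triad built there (A-C♯-E) is major, so it is I.
The scale of C♯ minor (harmonic minor) is C♯ D♯ E F♯ G♯ A B♯; A is degree 6, and the triad built there (A-C♯-E) is major, so it is VI.

I in A major; VI in C♯ minor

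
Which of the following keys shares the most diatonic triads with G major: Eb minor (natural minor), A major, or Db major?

Triads of G major: G major (I), A minor (ii), B minor (iii), C major (IV), D major (V), E minor (vi), F# diminished (vii°).
Eb minor (natural minor) shares 0: none.
A major shares 2: Bm, D.
Db major shares 0: none.
The most common triads (2) are shared with A major.

A major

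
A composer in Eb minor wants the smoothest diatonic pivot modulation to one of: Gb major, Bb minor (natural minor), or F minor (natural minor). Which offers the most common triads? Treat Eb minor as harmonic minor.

Triads of Eb minor (harmonic minor): Ebm (i), Fdim (ii°), Gbaug (III+), Abm (iv), Bb (V), Cb (VI), Ddim (vii°).
Gb major shares 4: Ebm, Fdim, Abm, Cb.
Bb minor (natural minor) shares 1: Ebm.
F minor (natural minor) shares 0: none.
The most common triads (4) are shared with Gb major.

Gb major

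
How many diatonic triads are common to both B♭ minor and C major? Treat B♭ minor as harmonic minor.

Diatonic triads of B♭ minor (harmonic minor): B♭m (i), Cdim (ii°), D♭aug (III+), E♭m (iv), F (V), G♭ (VI), Adim (vii°).
Diatonic triads of C major: C (I), Dm (ii), Em (iii), F (IV), G (V), Am (vi), Bdim (vii°).
Matching root and quality in both lists: F.
That gives 1 common triad.

1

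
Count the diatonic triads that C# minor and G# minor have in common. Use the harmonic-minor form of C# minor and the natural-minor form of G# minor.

Diatonic triads of C# minor (harmonic minor): C# minor (i), D# diminished (ii°), E augmented (III+), F# minor (iv), G# major (V), A major (VI), B# diminished (vii°).
Diatonic triads of G# minor (natural minor): G# minor (i), A# diminished (ii°), B major (III), C# minor (iv), D# minor (v), E major (VI), F# major (VII).
Matching root and quality in both lists: C# minor.
That gives 1 common triad.

1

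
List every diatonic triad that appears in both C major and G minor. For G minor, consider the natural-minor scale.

Dm, F

Triads in C major: C (I), Dm (ii), Em (iii), F (IV), G (V), Am (vi), Bdim (vii°).
Triads in G minor (natural minor): Gm (i), Adim (ii°), Bb (III), Cm (iv), Dm (v), Eb (VI), F (VII).
Shared triads with their functions: Dm (ii in C major, v in G minor); F (IV in C major, VII in G minor).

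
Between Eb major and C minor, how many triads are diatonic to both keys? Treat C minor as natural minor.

7

Diatonic triads of Eb major: Eb major (I), F minor (ii), G minor (iii), Ab major (IV), Bb major (V), C minor (vi), D diminished (vii°).
Diatonic triads of C minor (natural minor): C minor (i), D diminished (ii°), Eb major (III), F minor (iv), G minor (v), Ab major (VI), Bb major (VII).
Matching root and quality in both lists: Eb major, F minor, G minor, Ab major, Bb major, C minor, D diminished.
That gives 7 common triads.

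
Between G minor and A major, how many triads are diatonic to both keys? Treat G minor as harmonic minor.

1

Diatonic triads of G minor (harmonic minor): G minor (i), A diminished (ii°), Bb augmented (III+), C minor (iv), D major (V), Eb major (VI), F# diminished (vii°).
Diatonic triads of A major: A major (I), B minor (ii), C# minor (iii), D major (IV), E major (V), F# minor (vi), G# diminished (vii°).
Matching root and quality in both lists: D major.
That gives 1 common triad.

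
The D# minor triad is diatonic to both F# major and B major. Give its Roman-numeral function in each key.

The scale of F# major is F# G# A# B C# D# E#; D# is degree 6, and the triad built there (D#-F#-A#) is minor, so it is vi.
The scale of B major is B C# D# E F# G# A#; D# is degree 3, and the triad built there (D#-F#-A#) is minor, so it is iii.

vi in F# major; iii in B major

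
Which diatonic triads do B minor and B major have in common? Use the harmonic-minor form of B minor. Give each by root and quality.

Triads in B minor (harmonic minor): Bm (i), C#dim (ii°), Daug (III+), Em (iv), F# (V), G (VI), A#dim (vii°).
Triads in B major: B (I), C#m (ii), D#m (iii), E (IV), F# (V), G#m (vi), A#dim (vii°).
Shared triads with their functions: F# (V in B minor, V in B major); A#dim (vii° in B minor, vii° in B major).

F#, A#dim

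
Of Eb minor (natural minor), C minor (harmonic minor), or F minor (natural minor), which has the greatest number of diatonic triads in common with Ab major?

Triads of Ab major: Ab major (I), Bb minor (ii), C minor (iii), Db major (IV), Eb major (V), F minor (vi), G diminished (vii°).
Eb minor (natural minor) shares 2: Bbm, Db.
C minor (harmonic minor) shares 3: Ab, Cm, Fm.
F minor (natural minor) shares 7: Ab, Bbm, Cm, Db, Eb, Fm, Gdim.
The most common triads (7) are shared with F minor.

F minor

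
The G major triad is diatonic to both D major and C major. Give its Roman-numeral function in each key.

IV in D major; V in C major

The scale of D major is D E F♯ G A B C♯; G is degree 4, and the triad built there (G-B-D) is major, so it is IV.
The scale of C major is C D E F G A B; G is degree 5, and the triad built there (G-B-D) is major, so it is V.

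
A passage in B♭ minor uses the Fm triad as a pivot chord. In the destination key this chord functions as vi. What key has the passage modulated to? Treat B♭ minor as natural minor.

A♭ major

The numeral vi denotes a minor triad on scale degree 6. With F on degree 6, the tonic of the new key is A♭.
Degree 6 carries a minor triad in major keys, so the destination is A♭ major.
Check: the diatonic triads of A♭ major are A♭ (I), B♭m (ii), Cm (iii), D♭ (IV), E♭ (V), Fm (vi), Gdim (vii°) — Fm is indeed vi.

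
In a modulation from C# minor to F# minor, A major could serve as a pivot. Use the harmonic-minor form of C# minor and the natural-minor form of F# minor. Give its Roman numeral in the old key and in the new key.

The scale of C# minor (harmonic minor) is C# D# E F# G# A B#; A is degree 6, and the triad built there (A-C#-E) is major, so it is VI.
The scale of F# minor (natural minor) is F# G# A B C# D E; A is degree 3, and the triad built there (A-C#-E) is major, so it is III.

VI in C# minor; III in F# minor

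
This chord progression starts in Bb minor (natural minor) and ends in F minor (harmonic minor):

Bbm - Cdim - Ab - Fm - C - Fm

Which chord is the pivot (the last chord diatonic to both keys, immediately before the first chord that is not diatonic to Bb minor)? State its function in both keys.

Fm — v in Bb minor, i in F minor

Chords diatonic to Bb minor: Bbm, Cdim, Db, Ebm, Fm, Gb, Ab.
Reading the progression, the first chord not in that set is C, so the modulation leaves Bb minor there.
The chord immediately before C is Fm, which is diatonic to both keys: v in Bb minor and i in F minor.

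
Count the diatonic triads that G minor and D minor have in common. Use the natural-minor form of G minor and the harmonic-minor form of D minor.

Diatonic triads of G minor (natural minor): Gm (i), Adim (ii°), Bb (III), Cm (iv), Dm (v), Eb (VI), F (VII).
Diatonic triads of D minor (harmonic minor): Dm (i), Edim (ii°), Faug (III+), Gm (iv), A (V), Bb (VI), C#dim (vii°).
Matching root and quality in both lists: Gm, Bb, Dm.
That gives 3 common triads.

3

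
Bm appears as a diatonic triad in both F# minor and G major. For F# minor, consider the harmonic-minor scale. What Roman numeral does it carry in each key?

iv in F# minor; iii in G major

The scale of F# minor (harmonic minor) is F# G# A B C# D E#; B is degree 4, and the triad built there (B-D-F#) is minor, so it is iv.
The scale of G major is G A B C D E F#; B is degree 3, and the triad built there (B-D-F#) is minor, so it is iii.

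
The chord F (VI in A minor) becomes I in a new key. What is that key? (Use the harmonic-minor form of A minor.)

F major

The numeral I denotes a major triad on scale degree 1. With F on degree 1, the tonic of the new key is F.
Degree 1 carries a major triad in major keys, so the destination is F major.
Check: the diatonic triads of F major are F (I), Gm (ii), Am (iii), Bb (IV), C (V), Dm (vi), Edim (vii°) — F is indeed I.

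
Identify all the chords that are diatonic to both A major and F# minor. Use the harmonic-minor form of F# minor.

Bm, D, F#m, G#dim

Triads in A major: A (I), Bm (ii), C#m (iii), D (IV), E (V), F#m (vi), G#dim (vii°).
Triads in F# minor (harmonic minor): F#m (i), G#dim (ii°), Aaug (III+), Bm (iv), C# (V), D (VI), E#dim (vii°).
Shared triads with their functions: Bm (ii in A major, iv in F# minor); D (IV in A major, VI in F# minor); F#m (vi in A major, i in F# minor); G#dim (vii° in A major, ii° in F# minor).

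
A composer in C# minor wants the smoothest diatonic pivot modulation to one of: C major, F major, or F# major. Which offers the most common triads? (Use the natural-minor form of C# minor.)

F# major

Triads of C# minor (natural minor): C#m (i), D#dim (ii°), E (III), F#m (iv), G#m (v), A (VI), B (VII).
C major shares 0: none.
F major shares 0: none.
F# major shares 2: G#m, B.
The most common triads (2) are shared with F# major.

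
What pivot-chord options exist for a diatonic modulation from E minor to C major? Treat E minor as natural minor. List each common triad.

Triads in E minor (natural minor): Em (i), F#dim (ii°), G (III), Am (iv), Bm (v), C (VI), D (VII).
Triads in C major: C (I), Dm (ii), Em (iii), F (IV), G (V), Am (vi), Bdim (vii°).
Shared triads with their functions: Em (i in E minor, iii in C major); G (III in E minor, V in C major); Am (iv in E minor, vi in C major); C (VI in E minor, I in C major).

Em, G, Am, C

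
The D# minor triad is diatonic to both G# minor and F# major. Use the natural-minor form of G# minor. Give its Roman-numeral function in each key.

The scale of G# minor (natural minor) is G# A# B C# D# E F#; D# is degree 5, and the triad built there (D#-F#-A#) is minor, so it is v.
The scale of F# major is F# G# A# B C# D# E#; D# is degree 6, and the triad built there (D#-F#-A#) is minor, so it is vi.

v in G# minor; vi in F# major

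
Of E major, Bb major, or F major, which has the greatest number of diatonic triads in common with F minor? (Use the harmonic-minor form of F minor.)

F major

Triads of F minor (harmonic minor): F minor (i), G diminished (ii°), Ab augmented (III+), Bb minor (iv), C major (V), Db major (VI), E diminished (vii°).
E major shares 0: none.
Bb major shares 0: none.
F major shares 2: C, Edim.
The most common triads (2) are shared with F major.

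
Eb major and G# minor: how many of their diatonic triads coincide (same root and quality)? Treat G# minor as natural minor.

0

Diatonic triads of Eb major: Eb (I), Fm (ii), Gm (iii), Ab (IV), Bb (V), Cm (vi), Ddim (vii°).
Diatonic triads of G# minor (natural minor): G#m (i), A#dim (ii°), B (III), C#m (iv), D#m (v), E (VI), F# (VII).
No triad has the same root and quality in both keys.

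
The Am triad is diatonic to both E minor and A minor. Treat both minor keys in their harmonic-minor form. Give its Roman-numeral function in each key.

The scale of E minor (harmonic minor) is E F♯ G A B C D♯; A is degree 4, and the triad built there (A-C-E) is minor, so it is iv.
The scale of A minor (harmonic minor) is A B C D E F G♯; A is degree 1, and the triad built there (A-C-E) is minor, so it is i.

iv in E minor; i in A minor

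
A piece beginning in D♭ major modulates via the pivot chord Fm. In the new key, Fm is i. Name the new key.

The numeral i denotes a minor triad on scale degree 1. With F on degree 1, the tonic of the new key is F.
Degree 1 carries a minor triad in minor keys, so the destination is F minor.
Check: the diatonic triads of F minor (natural minor) are Fm (i), Gdim (ii°), A♭ (III), B♭m (iv), Cm (v), D♭ (VI), E♭ (VII) — Fm is indeed i.

F minor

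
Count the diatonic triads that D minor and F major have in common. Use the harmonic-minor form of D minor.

Diatonic triads of D minor (harmonic minor): Dm (i), Edim (ii°), Faug (III+), Gm (iv), A (V), Bb (VI), C#dim (vii°).
Diatonic triads of F major: F (I), Gm (ii), Am (iii), Bb (IV), C (V), Dm (vi), Edim (vii°).
Matching root and quality in both lists: Dm, Edim, Gm, Bb.
That gives 4 common triads.

4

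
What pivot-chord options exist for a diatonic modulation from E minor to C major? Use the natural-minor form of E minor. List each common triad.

Triads in E minor (natural minor): Em (i), F#dim (ii°), G (III), Am (iv), Bm (v), C (VI), D (VII).
Triads in C major: C (I), Dm (ii), Em (iii), F (IV), G (V), Am (vi), Bdim (vii°).
Shared triads with their functions: Em (i in E minor, iii in C major); G (III in E minor, V in C major); Am (iv in E minor, vi in C major); C (VI in E minor, I in C major).

Em, G, Am, C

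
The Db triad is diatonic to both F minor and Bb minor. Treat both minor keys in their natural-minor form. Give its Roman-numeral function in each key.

The scale of F minor (natural minor) is F G Ab Bb C Db Eb; Db is degree 6, and the triad built there (Db-F-Ab) is major, so it is VI.
The scale of Bb minor (natural minor) is Bb C Db Eb F Gb Ab; Db is degree 3, and the triad built there (Db-F-Ab) is major, so it is III.

VI in F minor; III in Bb minor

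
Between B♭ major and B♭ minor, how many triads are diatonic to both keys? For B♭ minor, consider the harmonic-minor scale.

Diatonic triads of B♭ major: B♭ (I), Cm (ii), Dm (iii), E♭ (IV), F (V), Gm (vi), Adim (vii°).
Diatonic triads of B♭ minor (harmonic minor): B♭m (i), Cdim (ii°), D♭aug (III+), E♭m (iv), F (V), G♭ (VI), Adim (vii°).
Matching root and quality in both lists: F, Adim.
That gives 2 common triads.

2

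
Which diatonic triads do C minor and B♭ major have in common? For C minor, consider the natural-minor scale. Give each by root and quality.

Triads in C minor (natural minor): Cm (i), Ddim (ii°), E♭ (III), Fm (iv), Gm (v), A♭ (VI), B♭ (VII).
Triads in B♭ major: B♭ (I), Cm (ii), Dm (iii), E♭ (IV), F (V), Gm (vi), Adim (vii°).
Shared triads with their functions: Cm (i in C minor, ii in B♭ major); E♭ (III in C minor, IV in B♭ major); Gm (v in C minor, vi in B♭ major); B♭ (VII in C minor, I in B♭ major).

Cm, E♭, Gm, B♭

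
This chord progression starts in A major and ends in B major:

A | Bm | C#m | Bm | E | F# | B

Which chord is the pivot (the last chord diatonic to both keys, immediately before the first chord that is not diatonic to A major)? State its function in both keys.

Chords diatonic to A major: A, Bm, C#m, D, E, F#m, G#dim.
Reading the progression, the first chord not in that set is F#, so the modulation leaves A major there.
The chord immediately before F# is E, which is diatonic to both keys: V in A major and IV in B major.

E — V in A major, IV in B major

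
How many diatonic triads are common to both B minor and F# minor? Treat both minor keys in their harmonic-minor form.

1

Diatonic triads of B minor (harmonic minor): Bm (i), C#dim (ii°), Daug (III+), Em (iv), F# (V), G (VI), A#dim (vii°).
Diatonic triads of F# minor (harmonic minor): F#m (i), G#dim (ii°), Aaug (III+), Bm (iv), C# (V), D (VI), E#dim (vii°).
Matching root and quality in both lists: Bm.
That gives 1 common triad.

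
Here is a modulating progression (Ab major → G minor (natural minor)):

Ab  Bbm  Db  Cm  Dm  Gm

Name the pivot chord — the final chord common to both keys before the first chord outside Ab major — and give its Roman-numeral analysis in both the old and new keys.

Chords diatonic to Ab major: Ab, Bbm, Cm, Db, Eb, Fm, Gdim.
Reading the progression, the first chord not in that set is Dm, so the modulation leaves Ab major there.
The chord immediately before Dm is Cm, which is diatonic to both keys: iii in Ab major and iv in G minor.

Cm — iii in Ab major, iv in G minor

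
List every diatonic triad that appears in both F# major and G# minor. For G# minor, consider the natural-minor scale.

F#, G#m, B, D#m

Triads in F# major: F# (I), G#m (ii), A#m (iii), B (IV), C# (V), D#m (vi), E#dim (vii°).
Triads in G# minor (natural minor): G#m (i), A#dim (ii°), B (III), C#m (iv), D#m (v), E (VI), F# (VII).
Shared triads with their functions: F# (I in F# major, VII in G# minor); G#m (ii in F# major, i in G# minor); B (IV in F# major, III in G# minor); D#m (vi in F# major, v in G# minor).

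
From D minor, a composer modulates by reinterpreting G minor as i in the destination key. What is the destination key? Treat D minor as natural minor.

G minor

The numeral i denotes a minor triad on scale degree 1. With G on degree 1, the tonic of the new key is G.
Degree 1 carries a minor triad in minor keys, so the destination is G minor.
Check: the diatonic triads of G minor (natural minor) are Gm (i), Adim (ii°), B♭ (III), Cm (iv), Dm (v), E♭ (VI), F (VII) — G minor is indeed i.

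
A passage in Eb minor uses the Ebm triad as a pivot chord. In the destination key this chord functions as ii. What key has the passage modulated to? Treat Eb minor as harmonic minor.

Db major

The numeral ii denotes a minor triad on scale degree 2. With Eb on degree 2, the tonic of the new key is Db.
Degree 2 carries a minor triad in major keys, so the destination is Db major.
Check: the diatonic triads of Db major are Db (I), Ebm (ii), Fm (iii), Gb (IV), Ab (V), Bbm (vi), Cdim (vii°) — Ebm is indeed ii.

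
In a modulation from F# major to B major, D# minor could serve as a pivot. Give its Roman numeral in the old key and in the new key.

vi in F# major; iii in B major

The scale of F# major is F# G# A# B C# D# E#; D# is degree 6, and the triad built there (D#-F#-A#) is minor, so it is vi.
The scale of B major is B C# D# E F# G# A#; D# is degree 3, and the triad built there (D#-F#-A#) is minor, so it is iii.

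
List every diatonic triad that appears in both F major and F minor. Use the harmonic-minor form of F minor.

Triads in F major: F (I), Gm (ii), Am (iii), B♭ (IV), C (V), Dm (vi), Edim (vii°).
Triads in F minor (harmonic minor): Fm (i), Gdim (ii°), A♭aug (III+), B♭m (iv), C (V), D♭ (VI), Edim (vii°).
Shared triads with their functions: C (V in F major, V in F minor); Edim (vii° in F major, vii° in F minor).

C, Edim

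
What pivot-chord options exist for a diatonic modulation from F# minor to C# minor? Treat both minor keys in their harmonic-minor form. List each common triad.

Triads in F# minor (harmonic minor): F#m (i), G#dim (ii°), Aaug (III+), Bm (iv), C# (V), D (VI), E#dim (vii°).
Triads in C# minor (harmonic minor): C#m (i), D#dim (ii°), Eaug (III+), F#m (iv), G# (V), A (VI), B#dim (vii°).
Shared triads with their functions: F#m (i in F# minor, iv in C# minor).

F#m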